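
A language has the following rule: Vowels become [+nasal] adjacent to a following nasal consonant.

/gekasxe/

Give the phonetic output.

[gekasxe]

no segment meets the rule's conditions; no change.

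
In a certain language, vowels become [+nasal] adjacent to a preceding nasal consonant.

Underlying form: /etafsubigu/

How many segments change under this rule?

No segment meets the rule's conditions.

0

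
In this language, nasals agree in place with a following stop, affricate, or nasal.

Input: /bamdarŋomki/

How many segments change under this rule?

/m/ before /d/ (alveolar) → [n]
/m/ before /k/ (velar) → [ŋ]
2 segments change.

2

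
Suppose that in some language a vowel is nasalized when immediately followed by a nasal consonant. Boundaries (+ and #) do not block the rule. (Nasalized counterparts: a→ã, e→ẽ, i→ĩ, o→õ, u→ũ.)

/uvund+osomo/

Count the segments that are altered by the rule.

/u/ before nasal /n/ → [ũ]
/o/ before nasal /m/ → [õ]
2 segments change.

2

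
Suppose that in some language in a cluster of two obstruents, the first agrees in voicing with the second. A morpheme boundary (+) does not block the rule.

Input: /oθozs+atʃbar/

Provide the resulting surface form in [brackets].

[oθoss+adʒbar]

/z/ before /s/ (voiceless) → [s]
/tʃ/ before /b/ (voiced) → [dʒ]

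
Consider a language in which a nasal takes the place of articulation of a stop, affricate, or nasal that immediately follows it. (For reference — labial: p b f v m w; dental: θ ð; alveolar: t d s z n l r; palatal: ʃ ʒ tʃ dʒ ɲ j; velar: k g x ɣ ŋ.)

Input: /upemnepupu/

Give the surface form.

[upennepupu]

/m/ before /n/ (alveolar) → [n]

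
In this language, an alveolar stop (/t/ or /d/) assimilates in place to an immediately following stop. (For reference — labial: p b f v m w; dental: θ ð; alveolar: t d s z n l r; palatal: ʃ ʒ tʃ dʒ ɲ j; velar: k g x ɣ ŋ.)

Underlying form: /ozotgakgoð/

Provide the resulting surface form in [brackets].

/t/ before /g/ (velar) → [k]

[ozokgakgoð]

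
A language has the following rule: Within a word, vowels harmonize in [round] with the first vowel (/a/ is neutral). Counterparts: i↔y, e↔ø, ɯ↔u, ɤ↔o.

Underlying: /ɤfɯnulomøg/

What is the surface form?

[ɤfɯnɯlɤmeg]

/u/ harmonizes with /ɤ/ ([-round]) → [ɯ]
/o/ harmonizes with /ɤ/ ([-round]) → [ɤ]
/ø/ harmonizes with /ɤ/ ([-round]) → [e]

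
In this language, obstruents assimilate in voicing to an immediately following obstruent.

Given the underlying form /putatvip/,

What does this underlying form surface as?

[putadvip]

/t/ before /v/ (voiced) → [d]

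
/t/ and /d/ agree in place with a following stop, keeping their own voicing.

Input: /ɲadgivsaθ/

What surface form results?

[ɲaggivsaθ]

/d/ before /g/ (velar) → [g]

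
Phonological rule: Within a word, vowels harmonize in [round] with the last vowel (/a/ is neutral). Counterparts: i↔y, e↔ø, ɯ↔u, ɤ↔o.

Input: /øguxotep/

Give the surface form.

/ø/ harmonizes with /e/ ([-round]) → [e]
/u/ harmonizes with /e/ ([-round]) → [ɯ]
/o/ harmonizes with /e/ ([-round]) → [ɤ]

[egɯxɤtep]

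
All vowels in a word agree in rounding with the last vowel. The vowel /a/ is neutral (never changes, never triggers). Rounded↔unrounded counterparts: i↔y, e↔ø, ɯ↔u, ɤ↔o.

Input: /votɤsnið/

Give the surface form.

[vɤtɤsnið]

/o/ harmonizes with /i/ ([-round]) → [ɤ]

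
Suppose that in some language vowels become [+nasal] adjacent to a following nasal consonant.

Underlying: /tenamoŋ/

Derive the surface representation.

/e/ before nasal /n/ → [ẽ]
/a/ before nasal /m/ → [ã]
/o/ before nasal /ŋ/ → [õ]

[tẽnãmõŋ]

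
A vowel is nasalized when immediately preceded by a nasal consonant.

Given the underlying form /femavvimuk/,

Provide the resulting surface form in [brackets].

[femãvvimũk]

/a/ after nasal /m/ → [ã]
/u/ after nasal /m/ → [ũ]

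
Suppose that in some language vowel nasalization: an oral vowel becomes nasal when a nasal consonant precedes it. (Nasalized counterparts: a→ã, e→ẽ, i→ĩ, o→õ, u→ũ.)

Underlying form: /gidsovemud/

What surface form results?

[gidsovemũd]

/u/ after nasal /m/ → [ũ]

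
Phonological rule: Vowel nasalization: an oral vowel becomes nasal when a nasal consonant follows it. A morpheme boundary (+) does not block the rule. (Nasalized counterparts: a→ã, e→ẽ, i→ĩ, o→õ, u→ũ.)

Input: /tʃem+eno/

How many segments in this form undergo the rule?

2

/e/ before nasal /m/ → [ẽ]
/e/ before nasal /n/ → [ẽ]
2 segments change.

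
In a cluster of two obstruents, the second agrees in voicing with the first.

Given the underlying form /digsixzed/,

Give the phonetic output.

/s/ after /g/ (voiced) → [z]
/z/ after /x/ (voiceless) → [s]

[digzixsed]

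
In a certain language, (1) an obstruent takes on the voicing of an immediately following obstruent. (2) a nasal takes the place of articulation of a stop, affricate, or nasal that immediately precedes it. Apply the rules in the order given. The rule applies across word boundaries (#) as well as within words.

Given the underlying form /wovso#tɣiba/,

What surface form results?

Rule 1: /v/ before /s/ (voiceless) → [f]
Rule 1: /t/ before /ɣ/ (voiced) → [d]
After rule 1: wofso#dɣiba
Rule 2: no segment meets the rule's conditions; no change.

[wofso#dɣiba]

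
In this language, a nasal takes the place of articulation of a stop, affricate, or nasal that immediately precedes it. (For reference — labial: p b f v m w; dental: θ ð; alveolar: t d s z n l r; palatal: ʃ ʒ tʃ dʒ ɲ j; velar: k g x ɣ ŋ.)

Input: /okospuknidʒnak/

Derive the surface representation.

/n/ after /k/ (velar) → [ŋ]
/n/ after /dʒ/ (palatal) → [ɲ]

[okospukŋidʒɲak]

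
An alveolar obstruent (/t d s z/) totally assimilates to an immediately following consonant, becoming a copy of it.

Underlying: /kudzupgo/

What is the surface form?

[kuzzupgo]

/d/ before /z/ → [z] (total assimilation)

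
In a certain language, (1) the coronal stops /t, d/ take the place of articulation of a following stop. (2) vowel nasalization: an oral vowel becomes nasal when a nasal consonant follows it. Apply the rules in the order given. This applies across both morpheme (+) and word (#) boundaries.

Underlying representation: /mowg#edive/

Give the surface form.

[mowg#edive]

Rule 1: no segment meets the rule's conditions; no change.
After rule 1: mowg#edive
Rule 2: no segment meets the rule's conditions; no change.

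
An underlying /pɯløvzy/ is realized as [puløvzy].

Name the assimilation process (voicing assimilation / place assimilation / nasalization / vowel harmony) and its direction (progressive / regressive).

/ɯ/→[u].
Vowels agree with the last vowel, so the harmony is regressive.

vowel harmony, regressive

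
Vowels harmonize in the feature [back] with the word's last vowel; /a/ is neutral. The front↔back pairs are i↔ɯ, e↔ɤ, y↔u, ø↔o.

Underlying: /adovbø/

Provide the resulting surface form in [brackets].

/o/ harmonizes with /ø/ ([-back]) → [ø]

[adøvbø]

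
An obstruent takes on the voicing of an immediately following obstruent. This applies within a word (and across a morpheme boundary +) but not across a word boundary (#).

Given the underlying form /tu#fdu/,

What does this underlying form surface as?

/f/ before /d/ (voiced) → [v]

[tu#vdu]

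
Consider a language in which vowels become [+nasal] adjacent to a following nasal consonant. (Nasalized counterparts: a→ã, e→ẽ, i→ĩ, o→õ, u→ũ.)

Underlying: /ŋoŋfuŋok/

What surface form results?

[ŋõŋfũŋok]

/o/ before nasal /ŋ/ → [õ]
/u/ before nasal /ŋ/ → [ũ]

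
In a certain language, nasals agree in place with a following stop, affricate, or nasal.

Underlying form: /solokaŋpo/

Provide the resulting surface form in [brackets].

/ŋ/ before /p/ (labial) → [m]

[solokampo]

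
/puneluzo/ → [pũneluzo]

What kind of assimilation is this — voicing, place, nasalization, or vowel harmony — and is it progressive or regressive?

/u/→[ũ].
Each target copies a feature from the following segment, so the direction is regressive.

nasalization, regressive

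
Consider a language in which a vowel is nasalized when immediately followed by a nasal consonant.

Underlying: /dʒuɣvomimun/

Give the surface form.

[dʒuɣvõmĩmũn]

/o/ before nasal /m/ → [õ]
/i/ before nasal /m/ → [ĩ]
/u/ before nasal /n/ → [ũ]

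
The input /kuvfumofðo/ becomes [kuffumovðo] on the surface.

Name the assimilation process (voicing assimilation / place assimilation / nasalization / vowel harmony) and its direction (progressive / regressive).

/v/→[f] /f/→[v].
Each target copies a feature from the following segment, so the direction is regressive.

voicing assimilation, regressive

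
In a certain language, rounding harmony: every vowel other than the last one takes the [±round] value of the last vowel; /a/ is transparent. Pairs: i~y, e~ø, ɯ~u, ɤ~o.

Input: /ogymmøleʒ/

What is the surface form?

[ɤgimmeleʒ]

/o/ harmonizes with /e/ ([-round]) → [ɤ]
/y/ harmonizes with /e/ ([-round]) → [i]
/ø/ harmonizes with /e/ ([-round]) → [e]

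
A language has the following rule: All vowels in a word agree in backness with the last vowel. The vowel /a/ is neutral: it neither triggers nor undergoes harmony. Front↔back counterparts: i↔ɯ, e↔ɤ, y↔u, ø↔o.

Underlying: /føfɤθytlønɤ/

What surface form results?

[fofɤθutlonɤ]

/ø/ harmonizes with /ɤ/ ([+back]) → [o]
/y/ harmonizes with /ɤ/ ([+back]) → [u]
/ø/ harmonizes with /ɤ/ ([+back]) → [o]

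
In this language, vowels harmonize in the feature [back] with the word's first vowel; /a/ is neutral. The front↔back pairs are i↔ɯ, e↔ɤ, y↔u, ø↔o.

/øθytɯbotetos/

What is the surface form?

[øθytibøtetøs]

/ɯ/ harmonizes with /ø/ ([-back]) → [i]
/o/ harmonizes with /ø/ ([-back]) → [ø]
/o/ harmonizes with /ø/ ([-back]) → [ø]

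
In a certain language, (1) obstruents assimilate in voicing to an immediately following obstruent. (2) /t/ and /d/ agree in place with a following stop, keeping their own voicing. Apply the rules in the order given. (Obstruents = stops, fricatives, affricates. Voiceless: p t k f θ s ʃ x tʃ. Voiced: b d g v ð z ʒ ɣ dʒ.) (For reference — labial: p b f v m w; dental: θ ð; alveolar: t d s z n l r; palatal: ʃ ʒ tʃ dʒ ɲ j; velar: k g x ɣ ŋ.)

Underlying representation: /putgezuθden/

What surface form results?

[puggezuðden]

Rule 1: /t/ before /g/ (voiced) → [d]
Rule 1: /θ/ before /d/ (voiced) → [ð]
After rule 1: pudgezuðden
Rule 2: /d/ before /g/ (velar) → [g]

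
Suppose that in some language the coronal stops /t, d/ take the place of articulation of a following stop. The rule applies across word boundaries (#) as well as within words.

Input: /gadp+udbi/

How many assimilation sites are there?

/d/ before /p/ (labial) → [b]
/d/ before /b/ (labial) → [b]
2 segments change.

2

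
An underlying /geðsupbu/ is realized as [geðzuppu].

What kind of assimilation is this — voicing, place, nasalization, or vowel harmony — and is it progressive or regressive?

/s/→[z] /b/→[p].
Each target copies a feature from the preceding segment, so the direction is progressive.

voicing assimilation, progressive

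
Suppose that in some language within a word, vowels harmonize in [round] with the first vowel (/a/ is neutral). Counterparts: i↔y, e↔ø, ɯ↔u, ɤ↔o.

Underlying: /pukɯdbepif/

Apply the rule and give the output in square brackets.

/ɯ/ harmonizes with /u/ ([+round]) → [u]
/e/ harmonizes with /u/ ([+round]) → [ø]
/i/ harmonizes with /u/ ([+round]) → [y]

[pukudbøpyf]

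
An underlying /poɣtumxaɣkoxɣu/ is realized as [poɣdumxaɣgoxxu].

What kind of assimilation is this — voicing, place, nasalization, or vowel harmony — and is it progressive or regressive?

voicing assimilation, progressive

/t/→[d] /k/→[g] /ɣ/→[x].
Each target copies a feature from the preceding segment, so the direction is progressive.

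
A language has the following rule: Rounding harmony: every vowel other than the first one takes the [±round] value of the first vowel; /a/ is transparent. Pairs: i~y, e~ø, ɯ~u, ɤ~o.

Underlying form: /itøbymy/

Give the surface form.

[itebimi]

/ø/ harmonizes with /i/ ([-round]) → [e]
/y/ harmonizes with /i/ ([-round]) → [i]
/y/ harmonizes with /i/ ([-round]) → [i]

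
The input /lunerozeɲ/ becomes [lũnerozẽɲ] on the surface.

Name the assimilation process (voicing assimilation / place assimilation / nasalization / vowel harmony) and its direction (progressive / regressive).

nasalization, regressive

/u/→[ũ] /e/→[ẽ].
Each target copies a feature from the following segment, so the direction is regressive.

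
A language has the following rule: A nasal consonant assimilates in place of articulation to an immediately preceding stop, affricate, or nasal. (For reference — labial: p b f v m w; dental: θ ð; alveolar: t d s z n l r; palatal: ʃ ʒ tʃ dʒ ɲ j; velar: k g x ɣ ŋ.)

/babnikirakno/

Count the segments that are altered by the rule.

/n/ after /b/ (labial) → [m]
/n/ after /k/ (velar) → [ŋ]
2 segments change.

2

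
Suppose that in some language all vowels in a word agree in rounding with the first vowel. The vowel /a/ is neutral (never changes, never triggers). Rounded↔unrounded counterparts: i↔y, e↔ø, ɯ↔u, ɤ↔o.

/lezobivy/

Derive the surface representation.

[lezɤbivi]

/o/ harmonizes with /e/ ([-round]) → [ɤ]
/y/ harmonizes with /e/ ([-round]) → [i]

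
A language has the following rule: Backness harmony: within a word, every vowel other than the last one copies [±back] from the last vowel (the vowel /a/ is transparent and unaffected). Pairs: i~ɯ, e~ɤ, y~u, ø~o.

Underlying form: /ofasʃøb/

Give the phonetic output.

[øfasʃøb]

/o/ harmonizes with /ø/ ([-back]) → [ø]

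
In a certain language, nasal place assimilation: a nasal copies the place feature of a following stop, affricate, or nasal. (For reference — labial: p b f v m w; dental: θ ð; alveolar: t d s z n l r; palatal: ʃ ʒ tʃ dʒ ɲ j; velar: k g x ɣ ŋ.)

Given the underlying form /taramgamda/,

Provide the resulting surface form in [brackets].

[taraŋganda]

/m/ before /g/ (velar) → [ŋ]
/m/ before /d/ (alveolar) → [n]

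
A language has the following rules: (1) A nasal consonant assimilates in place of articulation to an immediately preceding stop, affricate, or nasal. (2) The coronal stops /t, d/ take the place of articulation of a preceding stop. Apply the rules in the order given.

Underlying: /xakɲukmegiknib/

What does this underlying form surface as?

[xakŋukŋegikŋib]

Rule 1: /ɲ/ after /k/ (velar) → [ŋ]
Rule 1: /m/ after /k/ (velar) → [ŋ]
Rule 1: /n/ after /k/ (velar) → [ŋ]
After rule 1: xakŋukŋegikŋib
Rule 2: no segment meets the rule's conditions; no change.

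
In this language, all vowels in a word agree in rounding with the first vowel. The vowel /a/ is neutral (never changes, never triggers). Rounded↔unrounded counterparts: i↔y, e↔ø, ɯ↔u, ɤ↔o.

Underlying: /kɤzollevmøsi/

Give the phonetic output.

[kɤzɤllevmesi]

/o/ harmonizes with /ɤ/ ([-round]) → [ɤ]
/ø/ harmonizes with /ɤ/ ([-round]) → [e]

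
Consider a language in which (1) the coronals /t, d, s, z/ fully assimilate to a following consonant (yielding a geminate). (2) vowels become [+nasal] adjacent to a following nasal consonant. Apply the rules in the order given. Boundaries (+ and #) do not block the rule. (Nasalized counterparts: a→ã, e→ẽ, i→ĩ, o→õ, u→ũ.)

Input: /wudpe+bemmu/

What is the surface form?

[wuppe+bẽmmu]

Rule 1: /d/ before /p/ → [p] (total assimilation)
After rule 1: wuppe+bemmu
Rule 2: /e/ before nasal /m/ → [ẽ]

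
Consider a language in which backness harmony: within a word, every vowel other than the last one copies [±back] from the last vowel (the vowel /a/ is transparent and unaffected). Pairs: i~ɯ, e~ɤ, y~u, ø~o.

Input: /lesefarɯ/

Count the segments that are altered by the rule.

2

/e/ harmonizes with /ɯ/ ([+back]) → [ɤ]
/e/ harmonizes with /ɯ/ ([+back]) → [ɤ]
2 segments change.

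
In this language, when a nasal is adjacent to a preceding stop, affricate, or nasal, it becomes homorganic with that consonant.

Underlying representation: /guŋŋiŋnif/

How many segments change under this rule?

1

/n/ after /ŋ/ (velar) → [ŋ]
1 segment changes.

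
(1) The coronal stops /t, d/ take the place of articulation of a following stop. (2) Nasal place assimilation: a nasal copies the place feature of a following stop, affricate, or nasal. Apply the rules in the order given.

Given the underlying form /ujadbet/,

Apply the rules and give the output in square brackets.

[ujabbet]

Rule 1: /d/ before /b/ (labial) → [b]
After rule 1: ujabbet
Rule 2: no segment meets the rule's conditions; no change.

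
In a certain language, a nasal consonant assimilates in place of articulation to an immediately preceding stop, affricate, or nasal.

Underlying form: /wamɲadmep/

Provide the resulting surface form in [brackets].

/ɲ/ after /m/ (labial) → [m]
/m/ after /d/ (alveolar) → [n]

[wammadnep]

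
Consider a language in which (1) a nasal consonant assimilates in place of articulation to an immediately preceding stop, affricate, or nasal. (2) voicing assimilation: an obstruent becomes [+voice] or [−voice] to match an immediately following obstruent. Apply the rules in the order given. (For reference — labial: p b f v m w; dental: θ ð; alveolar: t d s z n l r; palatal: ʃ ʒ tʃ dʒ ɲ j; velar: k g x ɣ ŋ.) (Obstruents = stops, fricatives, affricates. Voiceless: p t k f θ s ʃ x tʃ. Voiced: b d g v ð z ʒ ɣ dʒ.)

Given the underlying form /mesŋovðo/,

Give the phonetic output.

[mesŋovðo]

Rule 1: no segment meets the rule's conditions; no change.
After rule 1: mesŋovðo
Rule 2: no segment meets the rule's conditions; no change.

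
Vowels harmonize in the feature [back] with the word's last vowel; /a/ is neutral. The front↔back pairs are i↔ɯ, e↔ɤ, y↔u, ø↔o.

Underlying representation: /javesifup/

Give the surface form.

[javɤsɯfup]

/e/ harmonizes with /u/ ([+back]) → [ɤ]
/i/ harmonizes with /u/ ([+back]) → [ɯ]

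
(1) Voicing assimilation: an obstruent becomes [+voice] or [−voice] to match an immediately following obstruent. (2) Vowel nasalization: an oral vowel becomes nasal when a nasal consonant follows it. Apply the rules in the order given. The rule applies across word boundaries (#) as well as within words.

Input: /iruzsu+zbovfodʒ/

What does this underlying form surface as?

[irussu+zboffodʒ]

Rule 1: /z/ before /s/ (voiceless) → [s]
Rule 1: /v/ before /f/ (voiceless) → [f]
After rule 1: irussu+zboffodʒ
Rule 2: no segment meets the rule's conditions; no change.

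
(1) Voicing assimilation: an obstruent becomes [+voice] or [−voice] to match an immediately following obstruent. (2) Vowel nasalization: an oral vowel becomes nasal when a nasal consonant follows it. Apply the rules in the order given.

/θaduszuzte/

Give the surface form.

Rule 1: /s/ before /z/ (voiced) → [z]
Rule 1: /z/ before /t/ (voiceless) → [s]
After rule 1: θaduzzuste
Rule 2: no segment meets the rule's conditions; no change.

[θaduzzuste]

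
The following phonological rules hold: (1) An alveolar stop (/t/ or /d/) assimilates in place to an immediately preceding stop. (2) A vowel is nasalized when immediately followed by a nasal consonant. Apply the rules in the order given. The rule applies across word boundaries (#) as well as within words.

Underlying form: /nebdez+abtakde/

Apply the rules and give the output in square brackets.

Rule 1: /d/ after /b/ (labial) → [b]
Rule 1: /t/ after /b/ (labial) → [p]
Rule 1: /d/ after /k/ (velar) → [g]
After rule 1: nebbez+abpakge
Rule 2: no segment meets the rule's conditions; no change.

[nebbez+abpakge]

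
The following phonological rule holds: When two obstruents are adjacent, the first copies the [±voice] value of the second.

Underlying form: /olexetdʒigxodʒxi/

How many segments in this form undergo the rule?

/t/ before /dʒ/ (voiced) → [d]
/g/ before /x/ (voiceless) → [k]
/dʒ/ before /x/ (voiceless) → [tʃ]
3 segments change.

3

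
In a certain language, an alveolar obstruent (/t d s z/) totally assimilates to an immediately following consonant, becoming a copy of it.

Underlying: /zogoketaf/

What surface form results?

[zogoketaf]

no segment meets the rule's conditions; no change.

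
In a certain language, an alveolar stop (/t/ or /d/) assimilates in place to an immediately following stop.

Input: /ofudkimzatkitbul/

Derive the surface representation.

[ofugkimzakkipbul]

/d/ before /k/ (velar) → [g]
/t/ before /k/ (velar) → [k]
/t/ before /b/ (labial) → [p]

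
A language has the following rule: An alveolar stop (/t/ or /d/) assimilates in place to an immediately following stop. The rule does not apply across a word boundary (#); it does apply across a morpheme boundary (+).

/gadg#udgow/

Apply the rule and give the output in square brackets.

[gagg#uggow]

/d/ before /g/ (velar) → [g]
/d/ before /g/ (velar) → [g]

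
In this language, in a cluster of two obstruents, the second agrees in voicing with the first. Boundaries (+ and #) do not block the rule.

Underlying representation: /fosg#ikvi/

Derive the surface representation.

[fosk#ikfi]

/g/ after /s/ (voiceless) → [k]
/v/ after /k/ (voiceless) → [f]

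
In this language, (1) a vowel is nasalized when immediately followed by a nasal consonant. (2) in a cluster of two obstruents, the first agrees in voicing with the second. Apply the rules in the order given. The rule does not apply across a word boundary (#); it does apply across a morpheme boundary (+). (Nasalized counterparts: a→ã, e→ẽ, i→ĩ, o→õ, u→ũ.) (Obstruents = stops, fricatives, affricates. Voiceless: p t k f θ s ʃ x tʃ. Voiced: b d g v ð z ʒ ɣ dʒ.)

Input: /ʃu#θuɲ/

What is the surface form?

[ʃu#θũɲ]

Rule 1: /u/ before nasal /ɲ/ → [ũ]
After rule 1: ʃu#θũɲ
Rule 2: no segment meets the rule's conditions; no change.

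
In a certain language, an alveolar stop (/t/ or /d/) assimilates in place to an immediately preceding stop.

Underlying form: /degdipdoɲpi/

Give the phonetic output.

/d/ after /g/ (velar) → [g]
/d/ after /p/ (labial) → [b]

[deggipboɲpi]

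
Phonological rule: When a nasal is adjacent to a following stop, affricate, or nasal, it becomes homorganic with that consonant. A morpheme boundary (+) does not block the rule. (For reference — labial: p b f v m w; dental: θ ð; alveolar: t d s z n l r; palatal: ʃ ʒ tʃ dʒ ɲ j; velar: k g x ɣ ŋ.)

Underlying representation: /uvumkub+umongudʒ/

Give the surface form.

/m/ before /k/ (velar) → [ŋ]
/n/ before /g/ (velar) → [ŋ]

[uvuŋkub+umoŋgudʒ]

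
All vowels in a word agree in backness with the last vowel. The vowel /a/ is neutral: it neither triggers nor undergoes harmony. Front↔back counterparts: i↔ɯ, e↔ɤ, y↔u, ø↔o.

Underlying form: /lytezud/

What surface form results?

[lutɤzud]

/y/ harmonizes with /u/ ([+back]) → [u]
/e/ harmonizes with /u/ ([+back]) → [ɤ]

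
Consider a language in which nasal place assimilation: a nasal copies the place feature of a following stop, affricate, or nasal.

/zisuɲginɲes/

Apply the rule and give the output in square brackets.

/ɲ/ before /g/ (velar) → [ŋ]
/n/ before /ɲ/ (palatal) → [ɲ]

[zisuŋgiɲɲes]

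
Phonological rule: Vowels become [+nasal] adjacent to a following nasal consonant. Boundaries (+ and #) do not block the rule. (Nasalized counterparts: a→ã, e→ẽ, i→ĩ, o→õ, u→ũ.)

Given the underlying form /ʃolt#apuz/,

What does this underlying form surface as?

no segment meets the rule's conditions; no change.

[ʃolt#apuz]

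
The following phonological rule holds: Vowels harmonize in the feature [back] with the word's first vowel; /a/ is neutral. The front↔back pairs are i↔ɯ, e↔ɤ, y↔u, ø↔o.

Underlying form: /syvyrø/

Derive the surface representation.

[syvyrø]

no segment meets the rule's conditions; no change.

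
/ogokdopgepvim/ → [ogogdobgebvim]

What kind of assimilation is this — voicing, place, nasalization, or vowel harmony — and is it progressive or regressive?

voicing assimilation, regressive

/k/→[g] /p/→[b] /p/→[b].
Each target copies a feature from the following segment, so the direction is regressive.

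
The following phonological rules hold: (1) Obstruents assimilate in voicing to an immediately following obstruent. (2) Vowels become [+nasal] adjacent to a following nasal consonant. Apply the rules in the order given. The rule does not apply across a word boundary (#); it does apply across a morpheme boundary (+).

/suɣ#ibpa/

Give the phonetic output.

[suɣ#ippa]

Rule 1: /b/ before /p/ (voiceless) → [p]
After rule 1: suɣ#ippa
Rule 2: no segment meets the rule's conditions; no change.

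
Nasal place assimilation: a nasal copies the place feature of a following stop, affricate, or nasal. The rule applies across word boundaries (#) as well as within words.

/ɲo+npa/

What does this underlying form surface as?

/n/ before /p/ (labial) → [m]

[ɲo+mpa]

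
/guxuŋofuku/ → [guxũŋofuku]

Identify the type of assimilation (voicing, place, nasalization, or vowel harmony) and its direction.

nasalization, regressive

/u/→[ũ].
Each target copies a feature from the following segment, so the direction is regressive.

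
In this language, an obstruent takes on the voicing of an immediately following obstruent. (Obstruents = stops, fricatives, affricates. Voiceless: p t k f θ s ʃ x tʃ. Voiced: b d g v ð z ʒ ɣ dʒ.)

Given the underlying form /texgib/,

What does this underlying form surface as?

[teɣgib]

/x/ before /g/ (voiced) → [ɣ]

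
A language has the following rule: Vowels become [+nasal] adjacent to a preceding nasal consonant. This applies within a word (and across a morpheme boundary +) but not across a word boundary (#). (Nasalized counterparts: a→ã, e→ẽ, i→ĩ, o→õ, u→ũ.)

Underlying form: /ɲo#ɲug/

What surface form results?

/o/ after nasal /ɲ/ → [õ]
/u/ after nasal /ɲ/ → [ũ]

[ɲõ#ɲũg]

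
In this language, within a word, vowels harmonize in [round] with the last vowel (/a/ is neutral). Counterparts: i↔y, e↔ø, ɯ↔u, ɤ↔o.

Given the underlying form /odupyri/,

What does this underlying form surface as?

[ɤdɯpiri]

/o/ harmonizes with /i/ ([-round]) → [ɤ]
/u/ harmonizes with /i/ ([-round]) → [ɯ]
/y/ harmonizes with /i/ ([-round]) → [i]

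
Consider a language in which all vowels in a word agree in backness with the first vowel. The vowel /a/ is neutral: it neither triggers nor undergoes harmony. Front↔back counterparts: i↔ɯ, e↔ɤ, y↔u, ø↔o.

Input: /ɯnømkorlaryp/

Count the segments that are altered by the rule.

2

/ø/ harmonizes with /ɯ/ ([+back]) → [o]
/y/ harmonizes with /ɯ/ ([+back]) → [u]
2 segments change.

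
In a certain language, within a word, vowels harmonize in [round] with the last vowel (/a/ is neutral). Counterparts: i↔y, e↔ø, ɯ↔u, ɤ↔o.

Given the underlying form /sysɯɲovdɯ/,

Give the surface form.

[sisɯɲɤvdɯ]

/y/ harmonizes with /ɯ/ ([-round]) → [i]
/o/ harmonizes with /ɯ/ ([-round]) → [ɤ]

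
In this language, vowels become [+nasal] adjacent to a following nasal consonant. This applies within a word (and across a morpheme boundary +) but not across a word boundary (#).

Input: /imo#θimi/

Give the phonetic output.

/i/ before nasal /m/ → [ĩ]
/i/ before nasal /m/ → [ĩ]

[ĩmo#θĩmi]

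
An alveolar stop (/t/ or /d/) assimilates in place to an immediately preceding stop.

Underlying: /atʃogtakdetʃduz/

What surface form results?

/t/ after /g/ (velar) → [k]
/d/ after /k/ (velar) → [g]

[atʃogkakgetʃduz]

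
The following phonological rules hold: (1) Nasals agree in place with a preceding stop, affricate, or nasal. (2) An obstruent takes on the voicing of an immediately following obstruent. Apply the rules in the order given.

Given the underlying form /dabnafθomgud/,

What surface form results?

Rule 1: /n/ after /b/ (labial) → [m]
After rule 1: dabmafθomgud
Rule 2: no segment meets the rule's conditions; no change.

[dabmafθomgud]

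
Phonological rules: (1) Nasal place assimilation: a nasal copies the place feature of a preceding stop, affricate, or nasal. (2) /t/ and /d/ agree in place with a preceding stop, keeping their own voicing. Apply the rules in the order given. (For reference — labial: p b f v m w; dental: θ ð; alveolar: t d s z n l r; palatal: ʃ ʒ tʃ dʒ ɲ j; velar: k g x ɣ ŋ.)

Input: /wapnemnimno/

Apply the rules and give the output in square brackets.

Rule 1: /n/ after /p/ (labial) → [m]
Rule 1: /n/ after /m/ (labial) → [m]
Rule 1: /n/ after /m/ (labial) → [m]
After rule 1: wapmemmimmo
Rule 2: no segment meets the rule's conditions; no change.

[wapmemmimmo]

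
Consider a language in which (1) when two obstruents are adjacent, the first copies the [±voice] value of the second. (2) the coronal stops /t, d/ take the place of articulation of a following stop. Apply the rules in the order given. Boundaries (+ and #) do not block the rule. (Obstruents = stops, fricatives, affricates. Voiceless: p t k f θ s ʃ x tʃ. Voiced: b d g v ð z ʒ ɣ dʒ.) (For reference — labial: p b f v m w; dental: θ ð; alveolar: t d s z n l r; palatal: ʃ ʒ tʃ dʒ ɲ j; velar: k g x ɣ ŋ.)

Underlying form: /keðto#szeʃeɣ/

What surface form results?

Rule 1: /ð/ before /t/ (voiceless) → [θ]
Rule 1: /s/ before /z/ (voiced) → [z]
After rule 1: keθto#zzeʃeɣ
Rule 2: no segment meets the rule's conditions; no change.

[keθto#zzeʃeɣ]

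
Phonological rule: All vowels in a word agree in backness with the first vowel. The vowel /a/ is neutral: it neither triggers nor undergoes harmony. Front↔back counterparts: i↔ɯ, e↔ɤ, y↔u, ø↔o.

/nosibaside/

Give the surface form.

[nosɯbasɯdɤ]

/i/ harmonizes with /o/ ([+back]) → [ɯ]
/i/ harmonizes with /o/ ([+back]) → [ɯ]
/e/ harmonizes with /o/ ([+back]) → [ɤ]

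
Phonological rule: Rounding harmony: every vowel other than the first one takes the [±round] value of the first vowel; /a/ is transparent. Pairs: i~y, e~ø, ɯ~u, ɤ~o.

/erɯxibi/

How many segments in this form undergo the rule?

0

No segment meets the rule's conditions.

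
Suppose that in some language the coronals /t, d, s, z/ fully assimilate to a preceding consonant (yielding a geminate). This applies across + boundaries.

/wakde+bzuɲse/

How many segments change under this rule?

/d/ after /k/ → [k] (total assimilation)
/z/ after /b/ → [b] (total assimilation)
/s/ after /ɲ/ → [ɲ] (total assimilation)
3 segments change.

3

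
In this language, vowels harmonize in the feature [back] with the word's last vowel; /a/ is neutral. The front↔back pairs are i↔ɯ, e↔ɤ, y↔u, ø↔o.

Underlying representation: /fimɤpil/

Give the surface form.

/ɤ/ harmonizes with /i/ ([-back]) → [e]

[fimepil]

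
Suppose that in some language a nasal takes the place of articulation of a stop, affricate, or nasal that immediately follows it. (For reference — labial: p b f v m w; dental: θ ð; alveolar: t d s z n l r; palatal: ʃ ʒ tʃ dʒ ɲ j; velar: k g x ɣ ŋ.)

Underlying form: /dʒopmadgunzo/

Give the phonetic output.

no segment meets the rule's conditions; no change.

[dʒopmadgunzo]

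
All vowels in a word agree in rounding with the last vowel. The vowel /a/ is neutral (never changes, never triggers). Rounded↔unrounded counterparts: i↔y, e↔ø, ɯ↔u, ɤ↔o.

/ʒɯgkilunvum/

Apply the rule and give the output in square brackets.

[ʒugkylunvum]

/ɯ/ harmonizes with /u/ ([+round]) → [u]
/i/ harmonizes with /u/ ([+round]) → [y]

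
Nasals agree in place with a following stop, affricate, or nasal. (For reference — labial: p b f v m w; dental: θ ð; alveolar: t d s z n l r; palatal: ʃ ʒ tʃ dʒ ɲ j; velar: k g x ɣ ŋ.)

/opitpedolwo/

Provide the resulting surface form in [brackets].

[opitpedolwo]

no segment meets the rule's conditions; no change.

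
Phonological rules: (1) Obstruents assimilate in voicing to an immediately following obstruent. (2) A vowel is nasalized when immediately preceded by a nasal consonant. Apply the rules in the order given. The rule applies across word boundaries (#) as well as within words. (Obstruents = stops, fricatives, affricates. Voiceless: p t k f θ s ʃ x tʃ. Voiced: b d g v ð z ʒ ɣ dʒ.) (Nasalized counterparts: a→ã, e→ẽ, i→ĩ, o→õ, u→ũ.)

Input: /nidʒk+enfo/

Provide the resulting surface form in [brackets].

[nĩtʃk+enfo]

Rule 1: /dʒ/ before /k/ (voiceless) → [tʃ]
After rule 1: nitʃk+enfo
Rule 2: /i/ after nasal /n/ → [ĩ]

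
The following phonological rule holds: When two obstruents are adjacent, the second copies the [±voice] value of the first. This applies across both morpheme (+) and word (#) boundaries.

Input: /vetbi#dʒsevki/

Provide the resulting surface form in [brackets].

[vetpi#dʒzevgi]

/b/ after /t/ (voiceless) → [p]
/s/ after /dʒ/ (voiced) → [z]
/k/ after /v/ (voiced) → [g]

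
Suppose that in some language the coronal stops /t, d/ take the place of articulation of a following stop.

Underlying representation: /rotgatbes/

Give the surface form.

/t/ before /g/ (velar) → [k]
/t/ before /b/ (labial) → [p]

[rokgapbes]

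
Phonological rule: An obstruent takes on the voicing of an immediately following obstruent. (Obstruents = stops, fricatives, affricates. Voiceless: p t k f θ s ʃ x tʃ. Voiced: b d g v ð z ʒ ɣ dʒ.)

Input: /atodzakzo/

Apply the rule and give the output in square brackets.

[atodzagzo]

/k/ before /z/ (voiced) → [g]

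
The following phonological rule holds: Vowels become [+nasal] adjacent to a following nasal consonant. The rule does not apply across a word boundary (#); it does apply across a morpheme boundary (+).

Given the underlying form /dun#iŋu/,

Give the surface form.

/u/ before nasal /n/ → [ũ]
/i/ before nasal /ŋ/ → [ĩ]

[dũn#ĩŋu]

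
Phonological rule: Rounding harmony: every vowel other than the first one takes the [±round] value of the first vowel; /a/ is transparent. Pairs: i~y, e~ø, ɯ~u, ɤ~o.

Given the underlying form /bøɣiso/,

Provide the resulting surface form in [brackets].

/i/ harmonizes with /ø/ ([+round]) → [y]

[bøɣyso]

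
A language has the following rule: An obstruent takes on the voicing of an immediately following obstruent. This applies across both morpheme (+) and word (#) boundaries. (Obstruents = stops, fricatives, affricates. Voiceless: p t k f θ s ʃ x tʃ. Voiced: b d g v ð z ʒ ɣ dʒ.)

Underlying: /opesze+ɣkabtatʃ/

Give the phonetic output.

[opezze+xkaptatʃ]

/s/ before /z/ (voiced) → [z]
/ɣ/ before /k/ (voiceless) → [x]
/b/ before /t/ (voiceless) → [p]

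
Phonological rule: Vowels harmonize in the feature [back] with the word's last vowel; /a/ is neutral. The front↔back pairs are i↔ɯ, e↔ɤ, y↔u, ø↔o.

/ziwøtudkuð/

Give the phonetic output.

/i/ harmonizes with /u/ ([+back]) → [ɯ]
/ø/ harmonizes with /u/ ([+back]) → [o]

[zɯwotudkuð]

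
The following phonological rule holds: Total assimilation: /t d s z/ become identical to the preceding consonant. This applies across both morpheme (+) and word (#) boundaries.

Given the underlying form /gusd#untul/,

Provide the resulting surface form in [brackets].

[guss#unnul]

/d/ after /s/ → [s] (total assimilation)
/t/ after /n/ → [n] (total assimilation)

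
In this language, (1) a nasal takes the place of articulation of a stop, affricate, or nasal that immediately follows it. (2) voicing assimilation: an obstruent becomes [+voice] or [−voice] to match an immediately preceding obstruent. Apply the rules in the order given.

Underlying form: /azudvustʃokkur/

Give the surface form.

[azudvustʃokkur]

Rule 1: no segment meets the rule's conditions; no change.
After rule 1: azudvustʃokkur
Rule 2: no segment meets the rule's conditions; no change.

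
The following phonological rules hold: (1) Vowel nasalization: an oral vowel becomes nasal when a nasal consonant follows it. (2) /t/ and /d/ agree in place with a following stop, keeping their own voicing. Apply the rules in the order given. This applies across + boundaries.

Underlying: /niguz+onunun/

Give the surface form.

[niguz+õnũnũn]

Rule 1: /o/ before nasal /n/ → [õ]
Rule 1: /u/ before nasal /n/ → [ũ]
Rule 1: /u/ before nasal /n/ → [ũ]
After rule 1: niguz+õnũnũn
Rule 2: no segment meets the rule's conditions; no change.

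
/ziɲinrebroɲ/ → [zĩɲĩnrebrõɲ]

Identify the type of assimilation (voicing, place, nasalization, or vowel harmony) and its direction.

nasalization, regressive

/i/→[ĩ] /i/→[ĩ] /o/→[õ].
Each target copies a feature from the following segment, so the direction is regressive.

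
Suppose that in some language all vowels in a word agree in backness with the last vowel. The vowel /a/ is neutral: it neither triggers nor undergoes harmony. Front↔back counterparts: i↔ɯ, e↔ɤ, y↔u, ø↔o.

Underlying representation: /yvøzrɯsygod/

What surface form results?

[uvozrɯsugod]

/y/ harmonizes with /o/ ([+back]) → [u]
/ø/ harmonizes with /o/ ([+back]) → [o]
/y/ harmonizes with /o/ ([+back]) → [u]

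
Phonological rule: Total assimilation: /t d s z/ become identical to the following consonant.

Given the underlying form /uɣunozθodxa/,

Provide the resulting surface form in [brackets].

[uɣunoθθoxxa]

/z/ before /θ/ → [θ] (total assimilation)
/d/ before /x/ → [x] (total assimilation)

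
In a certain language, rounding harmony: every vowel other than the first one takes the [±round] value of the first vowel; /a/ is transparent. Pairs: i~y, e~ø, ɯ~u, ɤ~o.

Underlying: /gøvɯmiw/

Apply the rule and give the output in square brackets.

/ɯ/ harmonizes with /ø/ ([+round]) → [u]
/i/ harmonizes with /ø/ ([+round]) → [y]

[gøvumyw]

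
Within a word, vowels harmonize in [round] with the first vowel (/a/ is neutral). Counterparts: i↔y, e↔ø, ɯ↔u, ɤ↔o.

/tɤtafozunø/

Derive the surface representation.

/o/ harmonizes with /ɤ/ ([-round]) → [ɤ]
/u/ harmonizes with /ɤ/ ([-round]) → [ɯ]
/ø/ harmonizes with /ɤ/ ([-round]) → [e]

[tɤtafɤzɯne]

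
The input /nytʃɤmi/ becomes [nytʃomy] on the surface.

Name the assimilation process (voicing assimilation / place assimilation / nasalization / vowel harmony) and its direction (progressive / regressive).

/ɤ/→[o] /i/→[y].
Vowels agree with the first vowel, so the harmony is progressive.

vowel harmony, progressive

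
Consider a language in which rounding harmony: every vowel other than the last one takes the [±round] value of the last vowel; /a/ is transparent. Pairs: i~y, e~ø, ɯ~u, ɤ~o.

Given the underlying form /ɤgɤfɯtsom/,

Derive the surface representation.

[ogofutsom]

/ɤ/ harmonizes with /o/ ([+round]) → [o]
/ɤ/ harmonizes with /o/ ([+round]) → [o]
/ɯ/ harmonizes with /o/ ([+round]) → [u]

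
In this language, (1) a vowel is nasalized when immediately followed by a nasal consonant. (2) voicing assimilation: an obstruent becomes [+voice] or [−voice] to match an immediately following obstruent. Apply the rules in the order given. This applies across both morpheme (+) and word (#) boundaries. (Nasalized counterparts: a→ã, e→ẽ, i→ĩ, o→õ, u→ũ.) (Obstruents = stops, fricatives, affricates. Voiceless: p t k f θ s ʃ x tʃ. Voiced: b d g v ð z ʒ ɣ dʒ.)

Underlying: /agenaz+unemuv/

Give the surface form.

Rule 1: /e/ before nasal /n/ → [ẽ]
Rule 1: /u/ before nasal /n/ → [ũ]
Rule 1: /e/ before nasal /m/ → [ẽ]
After rule 1: agẽnaz+ũnẽmuv
Rule 2: no segment meets the rule's conditions; no change.

[agẽnaz+ũnẽmuv]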